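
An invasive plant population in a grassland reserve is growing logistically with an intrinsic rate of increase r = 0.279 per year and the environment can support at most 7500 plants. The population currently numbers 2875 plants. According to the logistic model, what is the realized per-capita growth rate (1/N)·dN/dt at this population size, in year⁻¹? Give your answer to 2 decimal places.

0.17 per year

(1/N)·dN/dt = r(1 − N/K) = 0.279 × (1 − 2875/7500).
= 0.279 × 0.61667 = 0.17205.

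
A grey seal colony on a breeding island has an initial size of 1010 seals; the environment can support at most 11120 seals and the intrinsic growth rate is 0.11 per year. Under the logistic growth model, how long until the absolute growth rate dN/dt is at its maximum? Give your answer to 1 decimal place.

20.9 years

Logistic growth is fastest at N = K/2 = 5560.
A = (K − N₀)/N₀ = 10.01. Set K/(1 + A·e^(−rt)) = K/2 → A·e^(−rt) = 1.
e^(−0.11t) = 1/10.01 = 0.0999011, so t = ln(10.01)/0.11 = 2.3036/0.11 = 20.942.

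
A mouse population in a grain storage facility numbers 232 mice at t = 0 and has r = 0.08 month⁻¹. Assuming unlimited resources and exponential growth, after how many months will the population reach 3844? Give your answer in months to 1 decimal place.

35.1 months

Set N₀·e^(rt) = 3844: e^(0.08·t) = 3844/232 = 16.569.
0.08·t = ln(16.569) = 2.8075, so t = 2.8075/0.08 = 35.094.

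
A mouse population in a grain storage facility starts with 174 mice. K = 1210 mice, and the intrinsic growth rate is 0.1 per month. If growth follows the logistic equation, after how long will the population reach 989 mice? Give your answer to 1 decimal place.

A = (K − N₀)/N₀ = (1210 − 174)/174 = 5.954.
Solve 1210/(1 + 5.954·e^(−0.1t)) = 989: 1 + 5.954·e^(−0.1t) = 1.2235, so e^(−0.1t) = 0.0375306.
−0.1·t = ln(0.0375306) = -3.2826, so t = 3.2826/0.1 = 32.826.

32.8 months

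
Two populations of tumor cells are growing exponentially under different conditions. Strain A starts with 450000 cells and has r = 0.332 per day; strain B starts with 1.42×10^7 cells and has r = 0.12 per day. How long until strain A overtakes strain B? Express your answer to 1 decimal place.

Set 450000·e^(0.332t) = 1.42×10^7·e^(0.12t).
e^((0.332 − 0.12)t) = 1.42×10^7/450000 → e^(0.212·t) = 31.556.
0.212·t = ln(31.556) = 3.4517, so t = 3.4517/0.212 = 16.282.

16.3 days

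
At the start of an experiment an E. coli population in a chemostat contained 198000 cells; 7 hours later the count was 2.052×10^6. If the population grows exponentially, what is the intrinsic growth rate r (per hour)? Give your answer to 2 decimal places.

0.33 per hour

From N(t) = N₀·e^(rt): e^(r·7) = 2.052×10^6/198000 = 10.364.
r·7 = ln(10.364) = 2.3383, so r = 2.3383/7 = 0.33404.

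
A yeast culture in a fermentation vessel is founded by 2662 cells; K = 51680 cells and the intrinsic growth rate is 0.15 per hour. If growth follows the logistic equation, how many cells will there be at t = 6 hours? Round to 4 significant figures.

6090 cells

A = (K − N₀)/N₀ = (51680 − 2662)/2662 = 18.414.
N(t) = K/(1 + A·e^(−rt)) = 51680/(1 + 18.414×e^(−0.15×6)).
e^(−0.9) = 0.40657; denominator = 1 + 18.414×0.40657 = 8.4866.
N = 51680/8.4866 = 6089.63.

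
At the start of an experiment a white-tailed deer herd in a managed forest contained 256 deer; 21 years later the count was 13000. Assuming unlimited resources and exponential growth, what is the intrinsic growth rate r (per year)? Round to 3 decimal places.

From N(t) = N₀·e^(rt): e^(r·21) = 13000/256 = 50.781.
r·21 = ln(50.781) = 3.9275, so r = 3.9275/21 = 0.18703.

0.187 per year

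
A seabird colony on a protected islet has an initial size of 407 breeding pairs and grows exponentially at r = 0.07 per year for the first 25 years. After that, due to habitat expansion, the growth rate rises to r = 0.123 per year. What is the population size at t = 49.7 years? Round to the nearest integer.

Phase 1: N(25) = 407·e^(0.07×25) = 407·e^1.75 = 2342.12.
Phase 2 runs for 49.7 − 25 = 24.7 years at r = 0.123.
N(49.7) = 2342.12·e^(0.123×24.7) = 2342.12·e^3.038 = 48869.7.

48870 breeding pairs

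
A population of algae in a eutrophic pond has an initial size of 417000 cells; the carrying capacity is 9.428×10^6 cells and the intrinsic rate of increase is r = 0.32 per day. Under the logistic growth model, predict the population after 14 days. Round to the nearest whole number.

A = (K − N₀)/N₀ = (9.428×10^6 − 417000)/417000 = 21.609.
N(t) = K/(1 + A·e^(−rt)) = 9.428×10^6/(1 + 21.609×e^(−0.32×14)).
e^(−4.48) = 0.011333; denominator = 1 + 21.609×0.011333 = 1.2449.
N = 9.428×10^6/1.2449 = 7.573269×10^6.

7573269 cells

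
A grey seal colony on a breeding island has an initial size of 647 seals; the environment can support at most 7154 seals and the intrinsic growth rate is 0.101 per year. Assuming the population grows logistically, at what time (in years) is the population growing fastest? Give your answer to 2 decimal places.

22.85 years

Logistic growth is fastest at N = K/2 = 3577.
A = (K − N₀)/N₀ = 10.057. Set K/(1 + A·e^(−rt)) = K/2 → A·e^(−rt) = 1.
e^(−0.101t) = 1/10.057 = 0.0994314, so t = ln(10.057)/0.101 = 2.3083/0.101 = 22.854.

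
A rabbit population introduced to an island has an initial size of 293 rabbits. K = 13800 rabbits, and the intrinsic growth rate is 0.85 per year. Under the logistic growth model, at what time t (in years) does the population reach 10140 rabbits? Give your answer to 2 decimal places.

5.71 years

A = (K − N₀)/N₀ = (13800 − 293)/293 = 46.099.
Solve 13800/(1 + 46.099·e^(−0.85t)) = 10140: 1 + 46.099·e^(−0.85t) = 1.3609, so e^(−0.85t) = 0.00782982.
−0.85·t = ln(0.00782982) = -4.8498, so t = 4.8498/0.85 = 5.7057.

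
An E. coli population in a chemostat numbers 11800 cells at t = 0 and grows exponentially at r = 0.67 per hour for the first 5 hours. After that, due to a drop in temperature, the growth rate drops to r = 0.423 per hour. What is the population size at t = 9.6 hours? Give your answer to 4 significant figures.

Phase 1: N(5) = 11800·e^(0.67×5) = 11800·e^3.35 = 336332.
Phase 2 runs for 9.6 − 5 = 4.6 hours at r = 0.423.
N(9.6) = 336332·e^(0.423×4.6) = 336332·e^1.946 = 2.354066×10^6.

2354000 cells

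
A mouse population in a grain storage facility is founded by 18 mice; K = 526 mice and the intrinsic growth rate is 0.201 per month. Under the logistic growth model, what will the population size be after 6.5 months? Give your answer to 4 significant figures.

60.87 mice

A = (K − N₀)/N₀ = (526 − 18)/18 = 28.222.
N(t) = K/(1 + A·e^(−rt)) = 526/(1 + 28.222×e^(−0.201×6.5)).
e^(−1.306) = 0.27077; denominator = 1 + 28.222×0.27077 = 8.6416.
N = 526/8.6416 = 60.8682.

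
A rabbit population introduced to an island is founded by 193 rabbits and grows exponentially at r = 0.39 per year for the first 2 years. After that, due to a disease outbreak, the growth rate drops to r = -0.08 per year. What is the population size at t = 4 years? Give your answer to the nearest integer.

359 rabbits

Phase 1: N(2) = 193·e^(0.39×2) = 193·e^0.78 = 421.024.
Phase 2 runs for 4 − 2 = 2 years at r = -0.08.
N(4) = 421.024·e^(-0.08×2) = 421.024·e^-0.16 = 358.773.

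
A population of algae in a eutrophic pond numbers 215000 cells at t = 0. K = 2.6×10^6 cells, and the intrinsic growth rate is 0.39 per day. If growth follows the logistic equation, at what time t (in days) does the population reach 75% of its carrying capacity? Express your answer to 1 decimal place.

9.0 days

A = (K − N₀)/N₀ = (2.6×10^6 − 215000)/215000 = 11.093.
Solve 2.6×10^6/(1 + 11.093·e^(−0.39t)) = 1.95×10^6: 1 + 11.093·e^(−0.39t) = 1.3333, so e^(−0.39t) = 0.0300489.
−0.39·t = ln(0.0300489) = -3.5049, so t = 3.5049/0.39 = 8.987.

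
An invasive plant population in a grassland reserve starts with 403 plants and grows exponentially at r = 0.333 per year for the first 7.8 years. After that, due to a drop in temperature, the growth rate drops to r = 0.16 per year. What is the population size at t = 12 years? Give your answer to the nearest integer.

10597 plants

Phase 1: N(7.8) = 403·e^(0.333×7.8) = 403·e^2.597 = 5411.8.
Phase 2 runs for 12 − 7.8 = 4.2 years at r = 0.16.
N(12) = 5411.8·e^(0.16×4.2) = 5411.8·e^0.672 = 10597.1.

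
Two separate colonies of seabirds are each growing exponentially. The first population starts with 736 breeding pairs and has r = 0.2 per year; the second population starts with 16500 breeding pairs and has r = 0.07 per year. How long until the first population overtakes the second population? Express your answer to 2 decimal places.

23.92 years

Set 736·e^(0.2t) = 16500·e^(0.07t).
e^((0.2 − 0.07)t) = 16500/736 → e^(0.13·t) = 22.418.
0.13·t = ln(22.418) = 3.1099, so t = 3.1099/0.13 = 23.922.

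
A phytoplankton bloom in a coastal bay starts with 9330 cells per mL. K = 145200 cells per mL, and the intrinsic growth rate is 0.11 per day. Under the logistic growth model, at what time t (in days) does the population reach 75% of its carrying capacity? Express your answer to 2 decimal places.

34.34 days

A = (K − N₀)/N₀ = (145200 − 9330)/9330 = 14.563.
Solve 145200/(1 + 14.563·e^(−0.11t)) = 108900: 1 + 14.563·e^(−0.11t) = 1.3333, so e^(−0.11t) = 0.0228895.
−0.11·t = ln(0.0228895) = -3.7771, so t = 3.7771/0.11 = 34.337.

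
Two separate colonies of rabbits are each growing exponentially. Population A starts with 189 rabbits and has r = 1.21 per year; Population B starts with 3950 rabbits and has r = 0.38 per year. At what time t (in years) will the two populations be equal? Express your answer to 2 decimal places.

Set 189·e^(1.21t) = 3950·e^(0.38t).
e^((1.21 − 0.38)t) = 3950/189 → e^(0.83·t) = 20.899.
0.83·t = ln(20.899) = 3.0397, so t = 3.0397/0.83 = 3.6623.

3.66 years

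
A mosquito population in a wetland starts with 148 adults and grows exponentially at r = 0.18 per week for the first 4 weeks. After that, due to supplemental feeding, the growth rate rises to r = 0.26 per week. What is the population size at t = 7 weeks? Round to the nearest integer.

663 adults

Phase 1: N(4) = 148·e^(0.18×4) = 148·e^0.72 = 304.056.
Phase 2 runs for 7 − 4 = 3 weeks at r = 0.26.
N(7) = 304.056·e^(0.26×3) = 304.056·e^0.78 = 663.29.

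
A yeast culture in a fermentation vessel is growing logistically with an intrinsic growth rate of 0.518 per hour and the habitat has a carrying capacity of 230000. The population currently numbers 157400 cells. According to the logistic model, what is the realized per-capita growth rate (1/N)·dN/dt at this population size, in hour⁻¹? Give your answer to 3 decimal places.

0.164 per hour

(1/N)·dN/dt = r(1 − N/K) = 0.518 × (1 − 157400/230000).
= 0.518 × 0.31565 = 0.16351.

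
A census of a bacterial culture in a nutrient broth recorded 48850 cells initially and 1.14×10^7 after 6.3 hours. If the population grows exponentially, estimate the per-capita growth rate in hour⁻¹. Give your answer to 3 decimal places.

From N(t) = N₀·e^(rt): e^(r·6.3) = 1.14×10^7/48850 = 233.37.
r·6.3 = ln(233.37) = 5.4526, so r = 5.4526/6.3 = 0.86549.

0.865 per hour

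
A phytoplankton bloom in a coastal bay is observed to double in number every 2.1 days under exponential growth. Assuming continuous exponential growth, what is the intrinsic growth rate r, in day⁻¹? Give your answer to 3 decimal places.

0.330 per day

r = ln(2)/t_d = 0.6931/2.1 = 0.33007.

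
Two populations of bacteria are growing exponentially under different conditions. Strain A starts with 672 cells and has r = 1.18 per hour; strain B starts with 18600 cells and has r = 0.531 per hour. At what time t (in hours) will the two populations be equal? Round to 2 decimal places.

5.12 hours

Set 672·e^(1.18t) = 18600·e^(0.531t).
e^((1.18 − 0.531)t) = 18600/672 → e^(0.649·t) = 27.679.
0.649·t = ln(27.679) = 3.3207, so t = 3.3207/0.649 = 5.1166.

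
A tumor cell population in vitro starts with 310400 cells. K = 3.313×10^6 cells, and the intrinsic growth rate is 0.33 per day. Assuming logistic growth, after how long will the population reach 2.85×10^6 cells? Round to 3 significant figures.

A = (K − N₀)/N₀ = (3.313×10^6 − 310400)/310400 = 9.6733.
Solve 3.313×10^6/(1 + 9.6733·e^(−0.33t)) = 2.85×10^6: 1 + 9.6733·e^(−0.33t) = 1.1625, so e^(−0.33t) = 0.0167942.
−0.33·t = ln(0.0167942) = -4.0867, so t = 4.0867/0.33 = 12.384.

12.4 days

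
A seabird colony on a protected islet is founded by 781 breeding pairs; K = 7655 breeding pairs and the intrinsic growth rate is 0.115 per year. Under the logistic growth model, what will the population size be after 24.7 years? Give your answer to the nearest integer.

5056 breeding pairs

A = (K − N₀)/N₀ = (7655 − 781)/781 = 8.8015.
N(t) = K/(1 + A·e^(−rt)) = 7655/(1 + 8.8015×e^(−0.115×24.7)).
e^(−2.841) = 0.058396; denominator = 1 + 8.8015×0.058396 = 1.514.
N = 7655/1.514 = 5056.21.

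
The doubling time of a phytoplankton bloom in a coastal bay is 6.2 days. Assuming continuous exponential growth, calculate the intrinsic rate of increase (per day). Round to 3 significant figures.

r = ln(2)/t_d = 0.6931/6.2 = 0.1118.

0.112 per day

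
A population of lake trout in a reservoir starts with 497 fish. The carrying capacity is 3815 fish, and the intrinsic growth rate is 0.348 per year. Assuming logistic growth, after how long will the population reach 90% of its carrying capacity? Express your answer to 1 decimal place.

11.8 years

A = (K − N₀)/N₀ = (3815 − 497)/497 = 6.6761.
Solve 3815/(1 + 6.6761·e^(−0.348t)) = 3433.5: 1 + 6.6761·e^(−0.348t) = 1.1111, so e^(−0.348t) = 0.0166432.
−0.348·t = ln(0.0166432) = -4.0958, so t = 4.0958/0.348 = 11.769.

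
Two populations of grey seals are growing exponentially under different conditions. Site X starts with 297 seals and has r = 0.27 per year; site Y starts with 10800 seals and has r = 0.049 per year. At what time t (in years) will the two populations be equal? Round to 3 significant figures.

Set 297·e^(0.27t) = 10800·e^(0.049t).
e^((0.27 − 0.049)t) = 10800/297 → e^(0.221·t) = 36.364.
0.221·t = ln(36.364) = 3.5936, so t = 3.5936/0.221 = 16.26.

16.3 years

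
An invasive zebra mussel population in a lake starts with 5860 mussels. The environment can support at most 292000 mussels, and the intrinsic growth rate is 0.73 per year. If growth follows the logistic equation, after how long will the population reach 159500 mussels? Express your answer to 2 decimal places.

A = (K − N₀)/N₀ = (292000 − 5860)/5860 = 48.829.
Solve 292000/(1 + 48.829·e^(−0.73t)) = 159500: 1 + 48.829·e^(−0.73t) = 1.8307, so e^(−0.73t) = 0.0170127.
−0.73·t = ln(0.0170127) = -4.0738, so t = 4.0738/0.73 = 5.5805.

5.58 years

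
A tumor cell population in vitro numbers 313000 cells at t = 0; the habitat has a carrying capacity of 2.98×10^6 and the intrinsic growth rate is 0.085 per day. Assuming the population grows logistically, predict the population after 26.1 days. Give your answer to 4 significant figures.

1547000 cells

A = (K − N₀)/N₀ = (2.98×10^6 − 313000)/313000 = 8.5208.
N(t) = K/(1 + A·e^(−rt)) = 2.98×10^6/(1 + 8.5208×e^(−0.085×26.1)).
e^(−2.219) = 0.10877; denominator = 1 + 8.5208×0.10877 = 1.9268.
N = 2.98×10^6/1.9268 = 1.546588×10^6.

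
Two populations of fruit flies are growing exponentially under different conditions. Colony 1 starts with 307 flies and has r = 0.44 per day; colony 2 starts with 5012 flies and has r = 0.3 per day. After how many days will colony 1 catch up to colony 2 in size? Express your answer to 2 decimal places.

Set 307·e^(0.44t) = 5012·e^(0.3t).
e^((0.44 − 0.3)t) = 5012/307 → e^(0.14·t) = 16.326.
0.14·t = ln(16.326) = 2.7927, so t = 2.7927/0.14 = 19.948.

19.95 days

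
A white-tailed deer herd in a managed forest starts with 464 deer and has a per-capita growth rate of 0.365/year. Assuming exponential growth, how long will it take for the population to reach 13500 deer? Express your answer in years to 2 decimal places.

Set N₀·e^(rt) = 13500: e^(0.365·t) = 13500/464 = 29.095.
0.365·t = ln(29.095) = 3.3706, so t = 3.3706/0.365 = 9.2344.

9.23 years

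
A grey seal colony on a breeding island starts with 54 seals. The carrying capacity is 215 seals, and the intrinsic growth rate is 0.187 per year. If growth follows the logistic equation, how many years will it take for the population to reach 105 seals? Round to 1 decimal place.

A = (K − N₀)/N₀ = (215 − 54)/54 = 2.9815.
Solve 215/(1 + 2.9815·e^(−0.187t)) = 105: 1 + 2.9815·e^(−0.187t) = 2.0476, so e^(−0.187t) = 0.351375.
−0.187·t = ln(0.351375) = -1.0459, so t = 1.0459/0.187 = 5.593.

5.6 years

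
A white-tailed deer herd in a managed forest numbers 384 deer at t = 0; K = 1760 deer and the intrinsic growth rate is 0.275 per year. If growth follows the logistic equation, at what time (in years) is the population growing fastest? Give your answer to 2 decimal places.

4.64 years

Logistic growth is fastest at N = K/2 = 880.
A = (K − N₀)/N₀ = 3.5833. Set K/(1 + A·e^(−rt)) = K/2 → A·e^(−rt) = 1.
e^(−0.275t) = 1/3.5833 = 0.27907, so t = ln(3.5833)/0.275 = 1.2763/0.275 = 4.6411.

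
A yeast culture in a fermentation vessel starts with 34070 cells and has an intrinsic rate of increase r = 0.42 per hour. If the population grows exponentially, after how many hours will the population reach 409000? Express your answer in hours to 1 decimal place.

5.9 hours

Set N₀·e^(rt) = 409000: e^(0.42·t) = 409000/34070 = 12.005.
0.42·t = ln(12.005) = 2.4853, so t = 2.4853/0.42 = 5.9174.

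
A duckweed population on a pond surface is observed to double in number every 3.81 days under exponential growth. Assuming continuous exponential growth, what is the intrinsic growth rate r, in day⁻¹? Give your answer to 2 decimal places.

r = ln(2)/t_d = 0.6931/3.81 = 0.18193.

0.18 per day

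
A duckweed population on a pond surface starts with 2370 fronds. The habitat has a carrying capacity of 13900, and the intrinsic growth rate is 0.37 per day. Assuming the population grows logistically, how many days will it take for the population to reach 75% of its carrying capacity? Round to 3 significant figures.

A = (K − N₀)/N₀ = (13900 − 2370)/2370 = 4.865.
Solve 13900/(1 + 4.865·e^(−0.37t)) = 10425: 1 + 4.865·e^(−0.37t) = 1.3333, so e^(−0.37t) = 0.0685169.
−0.37·t = ln(0.0685169) = -2.6807, so t = 2.6807/0.37 = 7.2451.

7.25 days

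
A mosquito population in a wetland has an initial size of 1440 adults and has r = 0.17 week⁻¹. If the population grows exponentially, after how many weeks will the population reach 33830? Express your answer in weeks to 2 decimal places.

Set N₀·e^(rt) = 33830: e^(0.17·t) = 33830/1440 = 23.493.
0.17·t = ln(23.493) = 3.1567, so t = 3.1567/0.17 = 18.569.

18.57 weeks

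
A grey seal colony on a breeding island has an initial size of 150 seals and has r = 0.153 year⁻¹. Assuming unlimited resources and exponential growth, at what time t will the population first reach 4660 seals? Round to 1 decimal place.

22.5 years

Set N₀·e^(rt) = 4660: e^(0.153·t) = 4660/150 = 31.067.
0.153·t = ln(31.067) = 3.4361, so t = 3.4361/0.153 = 22.458.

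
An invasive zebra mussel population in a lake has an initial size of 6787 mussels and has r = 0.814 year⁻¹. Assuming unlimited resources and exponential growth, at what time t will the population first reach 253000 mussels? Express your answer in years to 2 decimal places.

4.45 years

Set N₀·e^(rt) = 253000: e^(0.814·t) = 253000/6787 = 37.277.
0.814·t = ln(37.277) = 3.6184, so t = 3.6184/0.814 = 4.4452.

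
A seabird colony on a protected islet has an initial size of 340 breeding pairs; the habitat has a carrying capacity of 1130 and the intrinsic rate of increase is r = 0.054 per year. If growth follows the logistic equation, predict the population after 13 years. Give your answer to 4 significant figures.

525.2 breeding pairs

A = (K − N₀)/N₀ = (1130 − 340)/340 = 2.3235.
N(t) = K/(1 + A·e^(−rt)) = 1130/(1 + 2.3235×e^(−0.054×13)).
e^(−0.702) = 0.49559; denominator = 1 + 2.3235×0.49559 = 2.1515.
N = 1130/2.1515 = 525.209.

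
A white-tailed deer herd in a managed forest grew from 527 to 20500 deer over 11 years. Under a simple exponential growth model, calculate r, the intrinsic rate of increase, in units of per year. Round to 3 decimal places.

From N(t) = N₀·e^(rt): e^(r·11) = 20500/527 = 38.899.
r·11 = ln(38.899) = 3.661, so r = 3.661/11 = 0.33282.

0.333 per year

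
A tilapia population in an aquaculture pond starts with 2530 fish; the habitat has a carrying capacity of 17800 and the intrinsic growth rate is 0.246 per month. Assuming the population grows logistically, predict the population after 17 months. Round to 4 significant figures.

A = (K − N₀)/N₀ = (17800 − 2530)/2530 = 6.0356.
N(t) = K/(1 + A·e^(−rt)) = 17800/(1 + 6.0356×e^(−0.246×17)).
e^(−4.182) = 0.015268; denominator = 1 + 6.0356×0.015268 = 1.0922.
N = 17800/1.0922 = 16298.1.

16300 fish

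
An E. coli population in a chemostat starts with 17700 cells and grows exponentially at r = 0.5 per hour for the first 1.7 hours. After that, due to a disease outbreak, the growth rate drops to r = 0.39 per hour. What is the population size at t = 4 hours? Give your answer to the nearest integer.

Phase 1: N(1.7) = 17700·e^(0.5×1.7) = 17700·e^0.85 = 41411.7.
Phase 2 runs for 4 − 1.7 = 2.3 hours at r = 0.39.
N(4) = 41411.7·e^(0.39×2.3) = 41411.7·e^0.897 = 101551.

101551 cells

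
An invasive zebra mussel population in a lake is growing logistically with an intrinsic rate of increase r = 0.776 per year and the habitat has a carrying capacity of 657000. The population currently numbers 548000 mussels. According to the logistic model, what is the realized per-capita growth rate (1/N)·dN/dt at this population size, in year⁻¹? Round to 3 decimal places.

(1/N)·dN/dt = r(1 − N/K) = 0.776 × (1 − 548000/657000).
= 0.776 × 0.16591 = 0.12874.

0.129 per year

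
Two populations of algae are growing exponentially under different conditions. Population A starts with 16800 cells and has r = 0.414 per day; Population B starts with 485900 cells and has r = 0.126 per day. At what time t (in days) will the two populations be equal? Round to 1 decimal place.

11.7 days

Set 16800·e^(0.414t) = 485900·e^(0.126t).
e^((0.414 − 0.126)t) = 485900/16800 → e^(0.288·t) = 28.923.
0.288·t = ln(28.923) = 3.3646, so t = 3.3646/0.288 = 11.683.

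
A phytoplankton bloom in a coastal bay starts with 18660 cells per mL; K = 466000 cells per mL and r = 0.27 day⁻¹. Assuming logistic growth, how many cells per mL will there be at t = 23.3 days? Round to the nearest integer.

A = (K − N₀)/N₀ = (466000 − 18660)/18660 = 23.973.
N(t) = K/(1 + A·e^(−rt)) = 466000/(1 + 23.973×e^(−0.27×23.3)).
e^(−6.291) = 0.0018529; denominator = 1 + 23.973×0.0018529 = 1.0444.
N = 466000/1.0444 = 446181.

446181 cells per mL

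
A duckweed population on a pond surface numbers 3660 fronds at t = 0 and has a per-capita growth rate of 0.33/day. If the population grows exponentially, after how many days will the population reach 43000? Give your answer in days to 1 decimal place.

Set N₀·e^(rt) = 43000: e^(0.33·t) = 43000/3660 = 11.749.
0.33·t = ln(11.749) = 2.4637, so t = 2.4637/0.33 = 7.4659.

7.5 days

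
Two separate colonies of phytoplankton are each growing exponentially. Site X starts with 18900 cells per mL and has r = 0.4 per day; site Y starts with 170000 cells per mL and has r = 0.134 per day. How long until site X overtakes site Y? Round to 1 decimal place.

8.3 days

Set 18900·e^(0.4t) = 170000·e^(0.134t).
e^((0.4 − 0.134)t) = 170000/18900 → e^(0.266·t) = 8.9947.
0.266·t = ln(8.9947) = 2.1966, so t = 2.1966/0.266 = 8.258.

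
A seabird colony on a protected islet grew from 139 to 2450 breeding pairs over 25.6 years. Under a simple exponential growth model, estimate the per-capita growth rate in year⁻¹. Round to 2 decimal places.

0.11 per year

From N(t) = N₀·e^(rt): e^(r·25.6) = 2450/139 = 17.626.
r·25.6 = ln(17.626) = 2.8694, so r = 2.8694/25.6 = 0.11208.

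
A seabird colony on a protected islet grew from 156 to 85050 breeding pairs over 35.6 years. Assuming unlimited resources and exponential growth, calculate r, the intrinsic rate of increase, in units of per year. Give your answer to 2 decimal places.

From N(t) = N₀·e^(rt): e^(r·35.6) = 85050/156 = 545.19.
r·35.6 = ln(545.19) = 6.3011, so r = 6.3011/35.6 = 0.177.

0.18 per year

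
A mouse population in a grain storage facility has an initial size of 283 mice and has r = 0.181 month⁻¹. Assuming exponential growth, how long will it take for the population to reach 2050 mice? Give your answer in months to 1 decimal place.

10.9 months

Set N₀·e^(rt) = 2050: e^(0.181·t) = 2050/283 = 7.2438.
0.181·t = ln(7.2438) = 1.9801, so t = 1.9801/0.181 = 10.94.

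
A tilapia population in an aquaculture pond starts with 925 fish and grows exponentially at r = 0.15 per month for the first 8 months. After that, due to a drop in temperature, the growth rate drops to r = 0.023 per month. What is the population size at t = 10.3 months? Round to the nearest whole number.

Phase 1: N(8) = 925·e^(0.15×8) = 925·e^1.2 = 3071.11.
Phase 2 runs for 10.3 − 8 = 2.3 months at r = 0.023.
N(10.3) = 3071.11·e^(0.023×2.3) = 3071.11·e^0.0529 = 3237.94.

3238 fish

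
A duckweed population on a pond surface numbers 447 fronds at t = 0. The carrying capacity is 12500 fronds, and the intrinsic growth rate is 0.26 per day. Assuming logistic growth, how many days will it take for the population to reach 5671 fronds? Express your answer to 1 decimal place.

A = (K − N₀)/N₀ = (12500 − 447)/447 = 26.964.
Solve 12500/(1 + 26.964·e^(−0.26t)) = 5671: 1 + 26.964·e^(−0.26t) = 2.2042, so e^(−0.26t) = 0.0446591.
−0.26·t = ln(0.0446591) = -3.1087, so t = 3.1087/0.26 = 11.957.

12.0 days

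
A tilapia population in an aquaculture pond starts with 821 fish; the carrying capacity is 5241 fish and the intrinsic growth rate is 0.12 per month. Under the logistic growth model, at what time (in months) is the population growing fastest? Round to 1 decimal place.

14.0 months

Logistic growth is fastest at N = K/2 = 2620.5.
A = (K − N₀)/N₀ = 5.3837. Set K/(1 + A·e^(−rt)) = K/2 → A·e^(−rt) = 1.
e^(−0.12t) = 1/5.3837 = 0.185747, so t = ln(5.3837)/0.12 = 1.6834/0.12 = 14.028.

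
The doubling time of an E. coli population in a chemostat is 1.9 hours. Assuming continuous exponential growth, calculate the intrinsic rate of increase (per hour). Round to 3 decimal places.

r = ln(2)/t_d = 0.6931/1.9 = 0.36481.

0.365 per hour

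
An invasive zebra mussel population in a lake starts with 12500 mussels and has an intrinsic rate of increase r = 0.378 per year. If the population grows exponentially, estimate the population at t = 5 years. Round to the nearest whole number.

82742 mussels

N(t) = N₀·e^(rt) = 12500 × e^(0.378×5) = 12500 × e^1.89.
e^1.89 ≈ 6.6194, so N ≈ 12500 × 6.6194 = 82742.1.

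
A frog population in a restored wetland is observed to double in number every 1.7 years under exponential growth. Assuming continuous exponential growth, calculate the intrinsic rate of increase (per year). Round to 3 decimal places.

0.408 per year

r = ln(2)/t_d = 0.6931/1.7 = 0.40773.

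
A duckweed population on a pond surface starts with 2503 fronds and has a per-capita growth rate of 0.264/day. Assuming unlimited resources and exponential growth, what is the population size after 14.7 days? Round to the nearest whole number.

121303 fronds

N(t) = N₀·e^(rt) = 2503 × e^(0.264×14.7) = 2503 × e^3.881.
e^3.881 ≈ 48.463, so N ≈ 2503 × 48.463 = 121303.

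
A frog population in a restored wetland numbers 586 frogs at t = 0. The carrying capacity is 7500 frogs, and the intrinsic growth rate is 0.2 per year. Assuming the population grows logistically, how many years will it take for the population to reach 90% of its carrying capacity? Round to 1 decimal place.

23.3 years

A = (K − N₀)/N₀ = (7500 − 586)/586 = 11.799.
Solve 7500/(1 + 11.799·e^(−0.2t)) = 6750: 1 + 11.799·e^(−0.2t) = 1.1111, so e^(−0.2t) = 0.00941729.
−0.2·t = ln(0.00941729) = -4.6652, so t = 4.6652/0.2 = 23.326.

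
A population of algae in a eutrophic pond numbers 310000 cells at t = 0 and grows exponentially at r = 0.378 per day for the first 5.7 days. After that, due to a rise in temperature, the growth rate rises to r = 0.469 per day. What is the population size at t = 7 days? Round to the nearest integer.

Phase 1: N(5.7) = 310000·e^(0.378×5.7) = 310000·e^2.155 = 2.673576×10^6.
Phase 2 runs for 7 − 5.7 = 1.3 days at r = 0.469.
N(7) = 2.673576×10^6·e^(0.469×1.3) = 2.673576×10^6·e^0.6097 = 4.919058×10^6.

4919058 cells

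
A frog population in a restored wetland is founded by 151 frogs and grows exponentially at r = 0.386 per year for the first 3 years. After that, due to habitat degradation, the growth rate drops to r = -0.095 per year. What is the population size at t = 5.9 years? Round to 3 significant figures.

365 frogs

Phase 1: N(3) = 151·e^(0.386×3) = 151·e^1.158 = 480.718.
Phase 2 runs for 5.9 − 3 = 2.9 years at r = -0.095.
N(5.9) = 480.718·e^(-0.095×2.9) = 480.718·e^-0.2755 = 364.957.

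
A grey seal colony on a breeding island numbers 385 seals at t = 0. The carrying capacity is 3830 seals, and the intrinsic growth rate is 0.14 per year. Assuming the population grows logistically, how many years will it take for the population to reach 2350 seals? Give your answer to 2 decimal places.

18.96 years

A = (K − N₀)/N₀ = (3830 − 385)/385 = 8.9481.
Solve 3830/(1 + 8.9481·e^(−0.14t)) = 2350: 1 + 8.9481·e^(−0.14t) = 1.6298, so e^(−0.14t) = 0.0703826.
−0.14·t = ln(0.0703826) = -2.6538, so t = 2.6538/0.14 = 18.956.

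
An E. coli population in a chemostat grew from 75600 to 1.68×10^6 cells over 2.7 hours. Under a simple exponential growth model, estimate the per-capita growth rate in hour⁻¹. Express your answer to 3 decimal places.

1.149 per hour

From N(t) = N₀·e^(rt): e^(r·2.7) = 1.68×10^6/75600 = 22.222.
r·2.7 = ln(22.222) = 3.1011, so r = 3.1011/2.7 = 1.1486.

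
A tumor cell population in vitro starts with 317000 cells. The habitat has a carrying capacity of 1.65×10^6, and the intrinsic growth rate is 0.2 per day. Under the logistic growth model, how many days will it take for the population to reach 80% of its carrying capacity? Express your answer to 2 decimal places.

14.11 days

A = (K − N₀)/N₀ = (1.65×10^6 − 317000)/317000 = 4.205.
Solve 1.65×10^6/(1 + 4.205·e^(−0.2t)) = 1.32×10^6: 1 + 4.205·e^(−0.2t) = 1.25, so e^(−0.2t) = 0.0594524.
−0.2·t = ln(0.0594524) = -2.8226, so t = 2.8226/0.2 = 14.113.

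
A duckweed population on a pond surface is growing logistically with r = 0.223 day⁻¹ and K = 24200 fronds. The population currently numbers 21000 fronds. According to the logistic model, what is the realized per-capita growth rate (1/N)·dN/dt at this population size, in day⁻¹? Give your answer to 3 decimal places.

(1/N)·dN/dt = r(1 − N/K) = 0.223 × (1 − 21000/24200).
= 0.223 × 0.13223 = 0.029488.

0.029 per day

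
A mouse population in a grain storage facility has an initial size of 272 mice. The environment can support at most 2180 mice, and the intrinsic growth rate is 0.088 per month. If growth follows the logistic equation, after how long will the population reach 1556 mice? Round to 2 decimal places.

A = (K − N₀)/N₀ = (2180 − 272)/272 = 7.0147.
Solve 2180/(1 + 7.0147·e^(−0.088t)) = 1556: 1 + 7.0147·e^(−0.088t) = 1.401, so e^(−0.088t) = 0.0571696.
−0.088·t = ln(0.0571696) = -2.8617, so t = 2.8617/0.088 = 32.52.

32.52 months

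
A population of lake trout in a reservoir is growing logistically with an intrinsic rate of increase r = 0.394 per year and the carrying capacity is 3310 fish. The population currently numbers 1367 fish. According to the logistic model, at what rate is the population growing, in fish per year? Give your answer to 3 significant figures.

316 fish per year

dN/dt = rN(1 − N/K) = 0.394 × 1367 × (1 − 1367/3310).
1 − 1367/3310 = 0.58701; dN/dt = 0.394 × 1367 × 0.58701 = 316.16.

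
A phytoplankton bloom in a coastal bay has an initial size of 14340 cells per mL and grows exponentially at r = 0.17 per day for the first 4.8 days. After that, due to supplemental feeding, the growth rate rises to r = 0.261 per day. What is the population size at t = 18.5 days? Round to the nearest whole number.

1158351 cells per mL

Phase 1: N(4.8) = 14340·e^(0.17×4.8) = 14340·e^0.816 = 32429.
Phase 2 runs for 18.5 − 4.8 = 13.7 days at r = 0.261.
N(18.5) = 32429·e^(0.261×13.7) = 32429·e^3.576 = 1.158351×10^6.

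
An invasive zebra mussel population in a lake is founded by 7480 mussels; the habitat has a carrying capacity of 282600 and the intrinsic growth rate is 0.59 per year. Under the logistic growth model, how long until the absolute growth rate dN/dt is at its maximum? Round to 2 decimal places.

6.11 years

Logistic growth is fastest at N = K/2 = 141300.
A = (K − N₀)/N₀ = 36.781. Set K/(1 + A·e^(−rt)) = K/2 → A·e^(−rt) = 1.
e^(−0.59t) = 1/36.781 = 0.0271881, so t = ln(36.781)/0.59 = 3.605/0.59 = 6.1101.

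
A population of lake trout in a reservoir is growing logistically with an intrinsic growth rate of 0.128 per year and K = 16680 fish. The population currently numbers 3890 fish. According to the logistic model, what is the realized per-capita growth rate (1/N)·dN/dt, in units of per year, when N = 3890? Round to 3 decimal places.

0.098 per year

(1/N)·dN/dt = r(1 − N/K) = 0.128 × (1 − 3890/16680).
= 0.128 × 0.76679 = 0.098149.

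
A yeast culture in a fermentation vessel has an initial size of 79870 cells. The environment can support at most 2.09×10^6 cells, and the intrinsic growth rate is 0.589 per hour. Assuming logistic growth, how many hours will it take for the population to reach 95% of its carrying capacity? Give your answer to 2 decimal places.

10.48 hours

A = (K − N₀)/N₀ = (2.09×10^6 − 79870)/79870 = 25.168.
Solve 2.09×10^6/(1 + 25.168·e^(−0.589t)) = 1.9855×10^6: 1 + 25.168·e^(−0.589t) = 1.0526, so e^(−0.589t) = 0.00209125.
−0.589·t = ln(0.00209125) = -6.17, so t = 6.17/0.589 = 10.475.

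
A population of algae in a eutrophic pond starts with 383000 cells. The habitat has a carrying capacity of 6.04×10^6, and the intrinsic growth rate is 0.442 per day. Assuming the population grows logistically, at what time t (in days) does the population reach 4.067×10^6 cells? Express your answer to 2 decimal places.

A = (K − N₀)/N₀ = (6.04×10^6 − 383000)/383000 = 14.77.
Solve 6.04×10^6/(1 + 14.77·e^(−0.442t)) = 4.067×10^6: 1 + 14.77·e^(−0.442t) = 1.4851, so e^(−0.442t) = 0.0328447.
−0.442·t = ln(0.0328447) = -3.416, so t = 3.416/0.442 = 7.7284.

7.73 days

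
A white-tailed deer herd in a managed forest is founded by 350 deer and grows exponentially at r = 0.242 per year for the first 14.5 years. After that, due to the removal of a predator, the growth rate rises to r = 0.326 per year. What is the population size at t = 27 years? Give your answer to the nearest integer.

Phase 1: N(14.5) = 350·e^(0.242×14.5) = 350·e^3.509 = 11695.2.
Phase 2 runs for 27 − 14.5 = 12.5 years at r = 0.326.
N(27) = 11695.2·e^(0.326×12.5) = 11695.2·e^4.075 = 688268.

688268 deer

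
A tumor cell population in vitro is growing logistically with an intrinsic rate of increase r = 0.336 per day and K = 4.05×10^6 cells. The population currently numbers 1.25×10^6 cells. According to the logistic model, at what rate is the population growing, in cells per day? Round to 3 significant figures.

dN/dt = rN(1 − N/K) = 0.336 × 1.25×10^6 × (1 − 1.25×10^6/4.05×10^6).
1 − 1.25×10^6/4.05×10^6 = 0.69136; dN/dt = 0.336 × 1.25×10^6 × 0.69136 = 2.9037×10^5.

290000 cells per day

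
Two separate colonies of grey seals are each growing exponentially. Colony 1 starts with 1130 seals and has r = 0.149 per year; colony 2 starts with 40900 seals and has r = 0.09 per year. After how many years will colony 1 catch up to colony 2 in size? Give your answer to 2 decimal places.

60.83 years

Set 1130·e^(0.149t) = 40900·e^(0.09t).
e^((0.149 − 0.09)t) = 40900/1130 → e^(0.059·t) = 36.195.
0.059·t = ln(36.195) = 3.5889, so t = 3.5889/0.059 = 60.829.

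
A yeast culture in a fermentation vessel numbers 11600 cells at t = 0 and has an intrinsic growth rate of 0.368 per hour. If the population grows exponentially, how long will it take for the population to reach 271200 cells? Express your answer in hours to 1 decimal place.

Set N₀·e^(rt) = 271200: e^(0.368·t) = 271200/11600 = 23.379.
0.368·t = ln(23.379) = 3.1519, so t = 3.1519/0.368 = 8.5648.

8.6 hours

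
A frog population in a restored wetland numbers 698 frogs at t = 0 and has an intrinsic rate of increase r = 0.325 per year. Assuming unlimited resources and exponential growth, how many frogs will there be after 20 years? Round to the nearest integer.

464269 frogs

N(t) = N₀·e^(rt) = 698 × e^(0.325×20) = 698 × e^6.5.
e^6.5 ≈ 665.14, so N ≈ 698 × 665.14 = 464269.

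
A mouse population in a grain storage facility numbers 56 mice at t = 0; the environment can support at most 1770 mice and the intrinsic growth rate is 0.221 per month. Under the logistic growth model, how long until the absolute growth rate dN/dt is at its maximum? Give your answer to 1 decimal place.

Logistic growth is fastest at N = K/2 = 885.
A = (K − N₀)/N₀ = 30.607. Set K/(1 + A·e^(−rt)) = K/2 → A·e^(−rt) = 1.
e^(−0.221t) = 1/30.607 = 0.0326721, so t = ln(30.607)/0.221 = 3.4212/0.221 = 15.481.

15.5 months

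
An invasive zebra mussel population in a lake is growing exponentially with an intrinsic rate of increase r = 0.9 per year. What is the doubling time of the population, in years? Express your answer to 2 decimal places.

Doubling time t_d = ln(2)/r = 0.6931/0.9 = 0.77016.

0.77 years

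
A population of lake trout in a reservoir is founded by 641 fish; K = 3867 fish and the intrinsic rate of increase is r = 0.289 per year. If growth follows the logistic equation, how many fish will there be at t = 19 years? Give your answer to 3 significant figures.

3790 fish

A = (K − N₀)/N₀ = (3867 − 641)/641 = 5.0328.
N(t) = K/(1 + A·e^(−rt)) = 3867/(1 + 5.0328×e^(−0.289×19)).
e^(−5.491) = 0.0041237; denominator = 1 + 5.0328×0.0041237 = 1.0208.
N = 3867/1.0208 = 3788.38.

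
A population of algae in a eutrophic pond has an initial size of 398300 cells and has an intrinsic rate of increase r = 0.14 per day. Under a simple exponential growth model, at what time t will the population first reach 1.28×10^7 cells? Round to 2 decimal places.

24.79 days

Set N₀·e^(rt) = 1.28×10^7: e^(0.14·t) = 1.28×10^7/398300 = 32.137.
0.14·t = ln(32.137) = 3.47, so t = 3.47/0.14 = 24.786.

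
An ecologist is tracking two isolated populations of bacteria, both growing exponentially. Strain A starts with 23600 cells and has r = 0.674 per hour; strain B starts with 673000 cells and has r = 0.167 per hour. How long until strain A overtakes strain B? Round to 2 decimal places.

Set 23600·e^(0.674t) = 673000·e^(0.167t).
e^((0.674 − 0.167)t) = 673000/23600 → e^(0.507·t) = 28.517.
0.507·t = ln(28.517) = 3.3505, so t = 3.3505/0.507 = 6.6085.

6.61 hours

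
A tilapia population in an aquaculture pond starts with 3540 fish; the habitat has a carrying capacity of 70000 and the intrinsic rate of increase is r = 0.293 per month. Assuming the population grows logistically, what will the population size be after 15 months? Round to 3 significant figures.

A = (K − N₀)/N₀ = (70000 − 3540)/3540 = 18.774.
N(t) = K/(1 + A·e^(−rt)) = 70000/(1 + 18.774×e^(−0.293×15)).
e^(−4.395) = 0.012339; denominator = 1 + 18.774×0.012339 = 1.2317.
N = 70000/1.2317 = 56834.3.

56800 fish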